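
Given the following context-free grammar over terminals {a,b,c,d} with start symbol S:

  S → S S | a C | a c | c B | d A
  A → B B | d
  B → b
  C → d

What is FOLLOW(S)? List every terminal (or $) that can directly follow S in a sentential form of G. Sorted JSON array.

FIRST sets, iterate to fixpoint:
iter 1:
  A via A→d: +{d}
  B via B→b: +{b}
  C via C→d: +{d}
  S via S→a C: +{a}
  S via S→c B: +{c}
  S via S→d A: +{d}
  FIRST[S]={a,c,d}  FIRST[A]={d}  FIRST[B]={b}  FIRST[C]={d}
iter 2:
  A via A→B B: +{b}
  FIRST[S]={a,c,d}  FIRST[A]={b,d}  FIRST[B]={b}  FIRST[C]={d}
iter 3: (no change)
  FIRST[S]={a,c,d}  FIRST[A]={b,d}  FIRST[B]={b}  FIRST[C]={d}

FOLLOW iteration:
initialize: $ ∈ FOLLOW(S)
pass 1:
  A→B B: FOLLOW(B) ⊇ FIRST(B) = {b}; new: +{b}
  S→S S: FOLLOW(S) ⊇ FIRST(S) = {a,c,d}; new: +{a,c,d}
  S→a C: FOLLOW(C) ⊇ FOLLOW(S) ⊇ {$,a,c,d}; new: +{$,a,c,d}
  S→c B: FOLLOW(B) ⊇ FOLLOW(S) ⊇ {$,a,c,d}; new: +{$,a,c,d}
  S→d A: FOLLOW(A) ⊇ FOLLOW(S) ⊇ {$,a,c,d}; new: +{$,a,c,d}
  FOLLOW(S)={$,a,c,d}  FOLLOW(A)={$,a,c,d}  FOLLOW(B)={$,a,b,c,d}  FOLLOW(C)={$,a,c,d}
pass 2: (no change)
  FOLLOW(S)={$,a,c,d}  FOLLOW(A)={$,a,c,d}  FOLLOW(B)={$,a,b,c,d}  FOLLOW(C)={$,a,c,d}

FOLLOW(S) = ["$", "a", "c", "d"]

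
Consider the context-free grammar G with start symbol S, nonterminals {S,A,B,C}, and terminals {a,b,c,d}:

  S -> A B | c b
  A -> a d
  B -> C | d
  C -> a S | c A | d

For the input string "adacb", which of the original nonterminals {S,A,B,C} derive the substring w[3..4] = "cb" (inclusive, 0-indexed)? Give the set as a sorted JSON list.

CNF form of G:
  S -> A B | T2 T3
  A -> T0 T1
  B -> T0 S | T2 A | d
  C -> T0 S | T2 A | d
  T0 -> a
  T1 -> d
  T2 -> c
  T3 -> b

CYK table (by increasing span) — only the sub-triangle for w[3..4]:
  [3..3]={T2}  "c"  orig:{}
  [4..4]={T3}  "b"  orig:{}
  [3..4]={S}  "cb"

Original NTs in T[3,4] deriving "cb": ["S"]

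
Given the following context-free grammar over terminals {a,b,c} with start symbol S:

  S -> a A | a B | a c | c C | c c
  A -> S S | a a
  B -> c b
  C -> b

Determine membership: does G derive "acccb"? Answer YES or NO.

Convert to CNF:
  S -> T0 A | T0 B | T0 T1 | T1 C | T1 T1
  A -> S S | T0 T0
  B -> T1 T2
  C -> b
  T0 -> a
  T1 -> c
  T2 -> b

CYK fill:
  T[0,0] 'a' = {T0}  orig:{}
  T[1,1] 'c' = {T1}  orig:{}
  T[2,2] 'c' = {T1}  orig:{}
  T[3,3] 'c' = {T1}  orig:{}
  T[4,4] 'b' = {C,T2}  orig:{C}
  T[0,1] 'ac' = {S}
  T[1,2] 'cc' = {S}
  T[2,3] 'cc' = {S}
  T[3,4] 'cb' = {B,S}
  T[0,2] 'acc' = ∅
  T[1,3] 'ccc' = ∅
  T[2,4] 'ccb' = ∅
  T[0,3] 'accc' = {A}
  T[1,4] 'cccb' = {A}
  T[0,4] 'acccb' = {S}

S ∈ T[0,4] ⇒ YES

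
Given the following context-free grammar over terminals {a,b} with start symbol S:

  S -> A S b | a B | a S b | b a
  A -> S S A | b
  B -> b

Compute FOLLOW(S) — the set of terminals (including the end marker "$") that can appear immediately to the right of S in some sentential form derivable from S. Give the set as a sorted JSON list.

FIRST sets, iterate to fixpoint:
[1]
  A via A→b: +{b}
  B via B→b: +{b}
  S via S→A S b: +{b}
  S via S→a B: +{a}
  FIRST[S]={a,b}  FIRST[A]={b}  FIRST[B]={b}
[2]
  A via A→S S A: +{a}
  FIRST[S]={a,b}  FIRST[A]={a,b}  FIRST[B]={b}
[3] (stable)
  FIRST[S]={a,b}  FIRST[A]={a,b}  FIRST[B]={b}

FOLLOW sets:
FOLLOW(S) := {$}
pass 1:
  A→S S A: FOLLOW(S) ⊇ FIRST(S) = {a,b}; new: +{a,b}
  S→A S b: FOLLOW(A) ⊇ FIRST(S) = {a,b}; new: +{a,b}
  S→a B: FOLLOW(B) ⊇ FOLLOW(S) ⊇ {$,a,b}; new: +{$,a,b}
  S: {$,a,b}  A: {a,b}  B: {$,a,b}
pass 2: (stable)
  S: {$,a,b}  A: {a,b}  B: {$,a,b}

FOLLOW(S) = ["$", "a", "b"]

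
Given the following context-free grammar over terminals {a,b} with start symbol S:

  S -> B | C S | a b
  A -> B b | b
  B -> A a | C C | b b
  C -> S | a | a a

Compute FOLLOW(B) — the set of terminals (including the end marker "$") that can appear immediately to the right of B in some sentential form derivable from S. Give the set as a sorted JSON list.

Compute FIRST by fixpoint:
[1]
  A via A→b: +{b}
  B via B→A a: +{b}
  C via C→a: +{a}
  S via S→B: +{b}
  S via S→C S: +{a}
  S: {a,b}  A: {b}  B: {b}  C: {a}
[2]
  B via B→C C: +{a}
  C via C→S: +{b}
  S: {a,b}  A: {b}  B: {a,b}  C: {a,b}
[3]
  A via A→B b: +{a}
  S: {a,b}  A: {a,b}  B: {a,b}  C: {a,b}
[4] (stable)
  S: {a,b}  A: {a,b}  B: {a,b}  C: {a,b}

FOLLOW sets:
initialize: $ ∈ FOLLOW(S)
iter 1:
  A→B b: FOLLOW(B) ⊇ FIRST(b) = {b}; new: +{b}
  B→A a: FOLLOW(A) ⊇ FIRST(a) = {a}; new: +{a}
  B→C C: FOLLOW(C) ⊇ FIRST(C) = {a,b}; new: +{a,b}
  C→S: FOLLOW(S) ⊇ FOLLOW(C) ⊇ {a,b}; new: +{a,b}
  S→B: FOLLOW(B) ⊇ FOLLOW(S) ⊇ {$,a,b}; new: +{$,a}
  FOLLOW(S)={$,a,b}  FOLLOW(A)={a}  FOLLOW(B)={$,a,b}  FOLLOW(C)={a,b}
iter 2:
  B→C C: FOLLOW(C) ⊇ FOLLOW(B) ⊇ {$,a,b}; new: +{$}
  FOLLOW(S)={$,a,b}  FOLLOW(A)={a}  FOLLOW(B)={$,a,b}  FOLLOW(C)={$,a,b}
iter 3: (stable)
  FOLLOW(S)={$,a,b}  FOLLOW(A)={a}  FOLLOW(B)={$,a,b}  FOLLOW(C)={$,a,b}

FOLLOW(B) = ["$", "a", "b"]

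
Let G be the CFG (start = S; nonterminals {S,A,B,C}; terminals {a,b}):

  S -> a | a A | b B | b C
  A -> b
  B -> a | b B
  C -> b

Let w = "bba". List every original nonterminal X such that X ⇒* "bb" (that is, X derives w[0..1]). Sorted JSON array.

Convert to CNF:
  S -> T0 B | T0 C | T1 A | a
  A -> b
  B -> T0 B | a
  C -> b
  T0 -> b
  T1 -> a

CYK table (by increasing span) — only the sub-triangle for w[0..1]:
  T[0,0] 'b' = {A,C,T0}  orig:{A,C}
  T[1,1] 'b' = {A,C,T0}  orig:{A,C}
  T[0,1] 'bb' = {S}

Original NTs in T[0,1] deriving "bb": ["S"]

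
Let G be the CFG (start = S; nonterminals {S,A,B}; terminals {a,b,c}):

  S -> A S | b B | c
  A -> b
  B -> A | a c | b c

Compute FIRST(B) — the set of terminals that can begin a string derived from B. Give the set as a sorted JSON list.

FIRST sets, iterate to fixpoint:
iter 1:
  A via A→b: +{b}
  B via B→A: +{b}
  B via B→a c: +{a}
  S via S→A S: +{b}
  S via S→c: +{c}
  FIRST[S]={b,c}  FIRST[A]={b}  FIRST[B]={a,b}
iter 2: — fixpoint
  FIRST[S]={b,c}  FIRST[A]={b}  FIRST[B]={a,b}

FIRST(B) = ["a", "b"]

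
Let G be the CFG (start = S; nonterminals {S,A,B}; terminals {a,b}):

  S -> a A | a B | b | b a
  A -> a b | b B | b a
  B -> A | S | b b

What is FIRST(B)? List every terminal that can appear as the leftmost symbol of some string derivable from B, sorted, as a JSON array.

FIRST iteration:
pass 1:
  A via A→a b: +{a}
  A via A→b B: +{b}
  B via B→A: +{a,b}
  S via S→a A: +{a}
  S via S→b: +{b}
  FIRST(S)={a,b}  FIRST(A)={a,b}  FIRST(B)={a,b}
pass 2: — fixpoint
  FIRST(S)={a,b}  FIRST(A)={a,b}  FIRST(B)={a,b}

FIRST(B) = ["a", "b"]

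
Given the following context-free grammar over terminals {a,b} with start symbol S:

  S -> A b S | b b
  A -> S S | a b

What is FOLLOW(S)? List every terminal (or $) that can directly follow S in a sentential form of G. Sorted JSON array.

Compute FIRST by fixpoint:
round 1:
  A via A→a b: +{a}
  S via S→A b S: +{a}
  S via S→b b: +{b}
  S: {a,b}  A: {a}
round 2:
  A via A→S S: +{b}
  S: {a,b}  A: {a,b}
round 3: (no change)
  S: {a,b}  A: {a,b}

Compute FOLLOW by fixpoint:
FOLLOW(S) := {$}
iter 1:
  A→S S: FOLLOW(S) ⊇ FIRST(S) = {a,b}; new: +{a,b}
  S→A b S: FOLLOW(A) ⊇ FIRST(b) = {b}; new: +{b}
  FOLLOW(S)={$,a,b}  FOLLOW(A)={b}
iter 2: done
  FOLLOW(S)={$,a,b}  FOLLOW(A)={b}

FOLLOW(S) = ["$", "a", "b"]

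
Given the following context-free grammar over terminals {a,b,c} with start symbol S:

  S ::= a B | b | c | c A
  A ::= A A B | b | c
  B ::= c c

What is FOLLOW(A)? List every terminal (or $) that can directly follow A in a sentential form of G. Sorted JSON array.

FIRST iteration:
pass 1:
  A via A→b: +{b}
  A via A→c: +{c}
  B via B→c c: +{c}
  S via S→a B: +{a}
  S via S→b: +{b}
  S via S→c: +{c}
  FIRST(S)={a,b,c}  FIRST(A)={b,c}  FIRST(B)={c}
pass 2: — fixpoint
  FIRST(S)={a,b,c}  FIRST(A)={b,c}  FIRST(B)={c}

Compute FOLLOW by fixpoint:
seed FOLLOW(S) with $
pass 1:
  A→A A B: FOLLOW(A) ⊇ FIRST(A) = {b,c}; new: +{b,c}
  A→A A B: FOLLOW(B) ⊇ FOLLOW(A) ⊇ {b,c}; new: +{b,c}
  S→a B: FOLLOW(B) ⊇ FOLLOW(S) ⊇ {$}; new: +{$}
  S→c A: FOLLOW(A) ⊇ FOLLOW(S) ⊇ {$}; new: +{$}
  FOLLOW[S]={$}  FOLLOW[A]={$,b,c}  FOLLOW[B]={$,b,c}
pass 2: done
  FOLLOW[S]={$}  FOLLOW[A]={$,b,c}  FOLLOW[B]={$,b,c}

FOLLOW(A) = ["$", "b", "c"]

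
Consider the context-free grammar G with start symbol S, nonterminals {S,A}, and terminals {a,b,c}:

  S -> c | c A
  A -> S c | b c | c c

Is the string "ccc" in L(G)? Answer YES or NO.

CNF form of G:
  S -> T0 A | c
  A -> S T0 | T0 T0 | T1 T0
  T0 -> c
  T1 -> b

Fill CYK table bottom-up:
  [0..0]={S,T0}  "c"  orig:{S}
  [1..1]={S,T0}  "c"  orig:{S}
  [2..2]={S,T0}  "c"  orig:{S}
  [0..1]={A}  "cc"
  [1..2]={A}  "cc"
  [0..2]={S}  "ccc"

S ∈ T[0,2] ⇒ YES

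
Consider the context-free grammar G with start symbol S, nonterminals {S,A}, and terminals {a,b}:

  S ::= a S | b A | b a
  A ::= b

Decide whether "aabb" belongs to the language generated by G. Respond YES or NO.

CNF form of G:
  S -> T0 S | T1 A | T1 T0
  A -> b
  T0 -> a
  T1 -> b

CYK table (by increasing span):
  cell(0,0) a: {T0}  orig:{}
  cell(1,1) a: {T0}  orig:{}
  cell(2,2) b: {A,T1}  orig:{A}
  cell(3,3) b: {A,T1}  orig:{A}
  cell(0,1) aa: ∅
  cell(1,2) ab: ∅
  cell(2,3) bb: {S}
  cell(0,2) aab: ∅
  cell(1,3) abb: {S}
  cell(0,3) aabb: {S}

S ∈ T[0,3] ⇒ YES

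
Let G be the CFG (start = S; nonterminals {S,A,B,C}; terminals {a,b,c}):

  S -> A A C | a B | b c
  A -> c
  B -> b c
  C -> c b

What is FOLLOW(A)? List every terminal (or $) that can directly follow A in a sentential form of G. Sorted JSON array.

Compute FIRST by fixpoint:
iter 1:
  A via A→c: +{c}
  B via B→b c: +{b}
  C via C→c b: +{c}
  S via S→A A C: +{c}
  S via S→a B: +{a}
  S via S→b c: +{b}
  S: {a,b,c}  A: {c}  B: {b}  C: {c}
iter 2: (no change)
  S: {a,b,c}  A: {c}  B: {b}  C: {c}

FOLLOW sets:
FOLLOW(S) := {$}
[1]
  S→A A C: FOLLOW(A) ⊇ FIRST(A) = {c}; new: +{c}
  S→A A C: FOLLOW(C) ⊇ FOLLOW(S) ⊇ {$}; new: +{$}
  S→a B: FOLLOW(B) ⊇ FOLLOW(S) ⊇ {$}; new: +{$}
  S: {$}  A: {c}  B: {$}  C: {$}
[2] (stable)
  S: {$}  A: {c}  B: {$}  C: {$}

FOLLOW(A) = ["c"]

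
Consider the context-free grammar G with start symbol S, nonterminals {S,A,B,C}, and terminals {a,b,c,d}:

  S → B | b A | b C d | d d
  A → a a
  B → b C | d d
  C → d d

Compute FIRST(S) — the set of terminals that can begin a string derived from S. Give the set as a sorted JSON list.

FIRST iteration:
iter 1:
  A via A→a a: +{a}
  B via B→b C: +{b}
  B via B→d d: +{d}
  C via C→d d: +{d}
  S via S→B: +{b,d}
  S: {b,d}  A: {a}  B: {b,d}  C: {d}
iter 2: — fixpoint
  S: {b,d}  A: {a}  B: {b,d}  C: {d}

FIRST(S) = ["b", "d"]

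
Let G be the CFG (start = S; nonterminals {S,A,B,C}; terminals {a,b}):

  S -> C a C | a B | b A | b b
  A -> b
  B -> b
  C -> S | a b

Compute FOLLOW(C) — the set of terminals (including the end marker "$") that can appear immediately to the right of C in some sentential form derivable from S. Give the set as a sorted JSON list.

FIRST sets, iterate to fixpoint:
[1]
  A via A→b: +{b}
  B via B→b: +{b}
  C via C→a b: +{a}
  S via S→C a C: +{a}
  S via S→b A: +{b}
  S: {a,b}  A: {b}  B: {b}  C: {a}
[2]
  C via C→S: +{b}
  S: {a,b}  A: {b}  B: {b}  C: {a,b}
[3] done
  S: {a,b}  A: {b}  B: {b}  C: {a,b}

FOLLOW iteration:
initialize: $ ∈ FOLLOW(S)
round 1:
  S→C a C: FOLLOW(C) ⊇ FIRST(a) = {a}; new: +{a}
  S→C a C: FOLLOW(C) ⊇ FOLLOW(S) ⊇ {$}; new: +{$}
  S→a B: FOLLOW(B) ⊇ FOLLOW(S) ⊇ {$}; new: +{$}
  S→b A: FOLLOW(A) ⊇ FOLLOW(S) ⊇ {$}; new: +{$}
  FOLLOW[S]={$}  FOLLOW[A]={$}  FOLLOW[B]={$}  FOLLOW[C]={$,a}
round 2:
  C→S: FOLLOW(S) ⊇ FOLLOW(C) ⊇ {$,a}; new: +{a}
  S→a B: FOLLOW(B) ⊇ FOLLOW(S) ⊇ {$,a}; new: +{a}
  S→b A: FOLLOW(A) ⊇ FOLLOW(S) ⊇ {$,a}; new: +{a}
  FOLLOW[S]={$,a}  FOLLOW[A]={$,a}  FOLLOW[B]={$,a}  FOLLOW[C]={$,a}
round 3: — fixpoint
  FOLLOW[S]={$,a}  FOLLOW[A]={$,a}  FOLLOW[B]={$,a}  FOLLOW[C]={$,a}

FOLLOW(C) = ["$", "a"]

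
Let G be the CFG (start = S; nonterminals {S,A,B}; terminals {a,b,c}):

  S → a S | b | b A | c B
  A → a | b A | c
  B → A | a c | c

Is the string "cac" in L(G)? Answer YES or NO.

Convert to CNF:
  S -> T0 A | T1 S | T2 B | b
  A -> T0 A | a | c
  B -> T0 A | T1 T2 | a | c
  T0 -> b
  T1 -> a
  T2 -> c

CYK table (by increasing span):
  T[0,0] 'c' = {A,B,T2}  orig:{A,B}
  T[1,1] 'a' = {A,B,T1}  orig:{A,B}
  T[2,2] 'c' = {A,B,T2}  orig:{A,B}
  T[0,1] 'ca' = {S}
  T[1,2] 'ac' = {B}
  T[0,2] 'cac' = {S}

S ∈ T[0,2] ⇒ YES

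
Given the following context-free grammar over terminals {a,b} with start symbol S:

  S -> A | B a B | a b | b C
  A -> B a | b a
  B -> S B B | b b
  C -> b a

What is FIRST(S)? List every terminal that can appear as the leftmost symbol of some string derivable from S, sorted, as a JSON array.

FIRST iteration:
pass 1:
  A via A→b a: +{b}
  B via B→b b: +{b}
  C via C→b a: +{b}
  S via S→A: +{b}
  S via S→a b: +{a}
  FIRST(S)={a,b}  FIRST(A)={b}  FIRST(B)={b}  FIRST(C)={b}
pass 2:
  B via B→S B B: +{a}
  FIRST(S)={a,b}  FIRST(A)={b}  FIRST(B)={a,b}  FIRST(C)={b}
pass 3:
  A via A→B a: +{a}
  FIRST(S)={a,b}  FIRST(A)={a,b}  FIRST(B)={a,b}  FIRST(C)={b}
pass 4: (stable)
  FIRST(S)={a,b}  FIRST(A)={a,b}  FIRST(B)={a,b}  FIRST(C)={b}

FIRST(S) = ["a", "b"]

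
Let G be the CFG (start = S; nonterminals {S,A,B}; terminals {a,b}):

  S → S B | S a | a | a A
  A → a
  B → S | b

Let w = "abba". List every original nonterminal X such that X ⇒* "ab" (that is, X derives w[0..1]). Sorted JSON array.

CNF form of G:
  S -> S B | S T0 | T0 A | a
  A -> a
  B -> S B | S T0 | T0 A | a | b
  T0 -> a

CYK table (by increasing span), restricted to cells inside w[0..1]:
  T[0,0] 'a' = {A,B,S,T0}  orig:{A,B,S}
  T[1,1] 'b' = {B}
  T[0,1] 'ab' = {B,S}

Original NTs in T[0,1] deriving "ab": ["B", "S"]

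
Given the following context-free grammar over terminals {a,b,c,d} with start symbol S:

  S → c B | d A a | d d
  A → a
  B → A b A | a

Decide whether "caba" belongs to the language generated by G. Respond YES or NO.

Convert to CNF:
  S -> T1 B | T2 T2 | T2 X5
  A -> a
  B -> A X4 | a
  T0 -> b
  T1 -> c
  T2 -> d
  T3 -> a
  X4 -> T0 A
  X5 -> A T3

CYK fill:
  T[0,0] 'c' = {T1}  orig:{}
  T[1,1] 'a' = {A,B,T3}  orig:{A,B}
  T[2,2] 'b' = {T0}  orig:{}
  T[3,3] 'a' = {A,B,T3}  orig:{A,B}
  T[0,1] 'ca' = {S}
  T[1,2] 'ab' = ∅
  T[2,3] 'ba' = {X4}  orig:{}
  T[0,2] 'cab' = ∅
  T[1,3] 'aba' = {B}
  T[0,3] 'caba' = {S}

S ∈ T[0,3] ⇒ YES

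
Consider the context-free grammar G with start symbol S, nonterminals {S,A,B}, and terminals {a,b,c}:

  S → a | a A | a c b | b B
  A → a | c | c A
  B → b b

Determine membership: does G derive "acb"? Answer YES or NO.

CNF form of G:
  S -> T1 B | T2 A | T2 X3 | a
  A -> T0 A | a | c
  B -> T1 T1
  T0 -> c
  T1 -> b
  T2 -> a
  X3 -> T0 T1

CYK table (by increasing span):
  T[0,0] 'a' = {A,S,T2}  orig:{A,S}
  T[1,1] 'c' = {A,T0}  orig:{A}
  T[2,2] 'b' = {T1}  orig:{}
  T[0,1] 'ac' = {S}
  T[1,2] 'cb' = {X3}  orig:{}
  T[0,2] 'acb' = {S}

S ∈ T[0,2] ⇒ YES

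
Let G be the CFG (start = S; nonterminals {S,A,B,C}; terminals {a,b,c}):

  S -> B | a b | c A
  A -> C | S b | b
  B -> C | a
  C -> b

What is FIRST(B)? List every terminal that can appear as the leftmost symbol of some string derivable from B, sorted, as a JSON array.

Compute FIRST by fixpoint:
pass 1:
  A via A→b: +{b}
  B via B→a: +{a}
  C via C→b: +{b}
  S via S→B: +{a}
  S via S→c A: +{c}
  FIRST[S]={a,c}  FIRST[A]={b}  FIRST[B]={a}  FIRST[C]={b}
pass 2:
  A via A→S b: +{a,c}
  B via B→C: +{b}
  S via S→B: +{b}
  FIRST[S]={a,b,c}  FIRST[A]={a,b,c}  FIRST[B]={a,b}  FIRST[C]={b}
pass 3: (no change)
  FIRST[S]={a,b,c}  FIRST[A]={a,b,c}  FIRST[B]={a,b}  FIRST[C]={b}

FIRST(B) = ["a", "b"]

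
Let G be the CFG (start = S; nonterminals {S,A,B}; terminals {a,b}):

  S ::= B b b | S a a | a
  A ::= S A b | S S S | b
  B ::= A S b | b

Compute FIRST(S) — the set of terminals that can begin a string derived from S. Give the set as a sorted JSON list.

FIRST sets, iterate to fixpoint:
[1]
  A via A→b: +{b}
  B via B→A S b: +{b}
  S via S→B b b: +{b}
  S via S→a: +{a}
  FIRST(S)={a,b}  FIRST(A)={b}  FIRST(B)={b}
[2]
  A via A→S A b: +{a}
  B via B→A S b: +{a}
  FIRST(S)={a,b}  FIRST(A)={a,b}  FIRST(B)={a,b}
[3] (stable)
  FIRST(S)={a,b}  FIRST(A)={a,b}  FIRST(B)={a,b}

FIRST(S) = ["a", "b"]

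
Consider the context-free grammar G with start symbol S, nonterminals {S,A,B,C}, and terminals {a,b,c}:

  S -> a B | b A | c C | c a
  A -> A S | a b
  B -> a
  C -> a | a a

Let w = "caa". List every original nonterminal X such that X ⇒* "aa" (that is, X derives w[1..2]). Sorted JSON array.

CNF form of G:
  S -> T0 B | T1 A | T2 C | T2 T0
  A -> A S | T0 T1
  B -> a
  C -> T0 T0 | a
  T0 -> a
  T1 -> b
  T2 -> c

CYK table (by increasing span), restricted to cells inside w[1..2]:
  T[1,1] 'a' = {B,C,T0}  orig:{B,C}
  T[2,2] 'a' = {B,C,T0}  orig:{B,C}
  T[1,2] 'aa' = {C,S}

Original NTs in T[1,2] deriving "aa": ["C", "S"]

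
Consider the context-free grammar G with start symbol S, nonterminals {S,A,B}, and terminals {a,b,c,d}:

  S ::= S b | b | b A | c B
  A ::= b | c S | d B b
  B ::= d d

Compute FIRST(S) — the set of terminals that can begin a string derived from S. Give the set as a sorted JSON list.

Compute FIRST by fixpoint:
pass 1:
  A via A→b: +{b}
  A via A→c S: +{c}
  A via A→d B b: +{d}
  B via B→d d: +{d}
  S via S→b: +{b}
  S via S→c B: +{c}
  S: {b,c}  A: {b,c,d}  B: {d}
pass 2: (stable)
  S: {b,c}  A: {b,c,d}  B: {d}

FIRST(S) = ["b", "c"]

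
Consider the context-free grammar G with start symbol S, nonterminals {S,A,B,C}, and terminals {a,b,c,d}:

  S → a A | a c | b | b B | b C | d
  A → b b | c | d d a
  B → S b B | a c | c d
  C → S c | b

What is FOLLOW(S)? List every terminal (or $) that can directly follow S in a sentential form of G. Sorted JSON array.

FIRST iteration:
iter 1:
  A via A→b b: +{b}
  A via A→c: +{c}
  A via A→d d a: +{d}
  B via B→a c: +{a}
  B via B→c d: +{c}
  C via C→b: +{b}
  S via S→a A: +{a}
  S via S→b: +{b}
  S via S→d: +{d}
  FIRST[S]={a,b,d}  FIRST[A]={b,c,d}  FIRST[B]={a,c}  FIRST[C]={b}
iter 2:
  B via B→S b B: +{b,d}
  C via C→S c: +{a,d}
  FIRST[S]={a,b,d}  FIRST[A]={b,c,d}  FIRST[B]={a,b,c,d}  FIRST[C]={a,b,d}
iter 3: (stable)
  FIRST[S]={a,b,d}  FIRST[A]={b,c,d}  FIRST[B]={a,b,c,d}  FIRST[C]={a,b,d}

FOLLOW sets:
initialize: $ ∈ FOLLOW(S)
[1]
  B→S b B: FOLLOW(S) ⊇ FIRST(b) = {b}; new: +{b}
  C→S c: FOLLOW(S) ⊇ FIRST(c) = {c}; new: +{c}
  S→a A: FOLLOW(A) ⊇ FOLLOW(S) ⊇ {$,b,c}; new: +{$,b,c}
  S→b B: FOLLOW(B) ⊇ FOLLOW(S) ⊇ {$,b,c}; new: +{$,b,c}
  S→b C: FOLLOW(C) ⊇ FOLLOW(S) ⊇ {$,b,c}; new: +{$,b,c}
  FOLLOW(S)={$,b,c}  FOLLOW(A)={$,b,c}  FOLLOW(B)={$,b,c}  FOLLOW(C)={$,b,c}
[2] — fixpoint
  FOLLOW(S)={$,b,c}  FOLLOW(A)={$,b,c}  FOLLOW(B)={$,b,c}  FOLLOW(C)={$,b,c}

FOLLOW(S) = ["$", "b", "c"]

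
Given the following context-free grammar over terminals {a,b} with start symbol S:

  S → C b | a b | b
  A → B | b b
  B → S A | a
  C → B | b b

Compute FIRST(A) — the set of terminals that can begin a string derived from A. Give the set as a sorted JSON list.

Compute FIRST by fixpoint:
[1]
  A via A→b b: +{b}
  B via B→a: +{a}
  C via C→B: +{a}
  C via C→b b: +{b}
  S via S→C b: +{a,b}
  FIRST(S)={a,b}  FIRST(A)={b}  FIRST(B)={a}  FIRST(C)={a,b}
[2]
  A via A→B: +{a}
  B via B→S A: +{b}
  FIRST(S)={a,b}  FIRST(A)={a,b}  FIRST(B)={a,b}  FIRST(C)={a,b}
[3] (stable)
  FIRST(S)={a,b}  FIRST(A)={a,b}  FIRST(B)={a,b}  FIRST(C)={a,b}

FIRST(A) = ["a", "b"]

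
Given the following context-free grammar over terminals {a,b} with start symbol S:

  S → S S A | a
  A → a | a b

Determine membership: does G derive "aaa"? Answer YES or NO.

CNF form of G:
  S -> S X2 | a
  A -> T0 T1 | a
  T0 -> a
  T1 -> b
  X2 -> S A

Fill CYK table bottom-up:
  T[0,0] 'a' = {A,S,T0}  orig:{A,S}
  T[1,1] 'a' = {A,S,T0}  orig:{A,S}
  T[2,2] 'a' = {A,S,T0}  orig:{A,S}
  T[0,1] 'aa' = {X2}  orig:{}
  T[1,2] 'aa' = {X2}  orig:{}
  T[0,2] 'aaa' = {S}

S ∈ T[0,2] ⇒ YES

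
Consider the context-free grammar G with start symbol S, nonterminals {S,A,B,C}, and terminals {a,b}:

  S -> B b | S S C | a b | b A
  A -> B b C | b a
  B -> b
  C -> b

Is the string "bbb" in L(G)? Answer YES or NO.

CNF form of G:
  S -> B T0 | S X3 | T0 A | T1 T0
  A -> B X2 | T0 T1
  B -> b
  C -> b
  T0 -> b
  T1 -> a
  X2 -> T0 C
  X3 -> S C

CYK fill:
  cell(0,0) b: {B,C,T0}  orig:{B,C}
  cell(1,1) b: {B,C,T0}  orig:{B,C}
  cell(2,2) b: {B,C,T0}  orig:{B,C}
  cell(0,1) bb: {S,X2}  orig:{S}
  cell(1,2) bb: {S,X2}  orig:{S}
  cell(0,2) bbb: {A,X3}  orig:{A}

S ∉ T[0,2] ⇒ NO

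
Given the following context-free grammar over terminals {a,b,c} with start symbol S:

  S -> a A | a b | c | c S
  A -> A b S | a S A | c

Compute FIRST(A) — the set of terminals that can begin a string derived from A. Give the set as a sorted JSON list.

FIRST iteration:
iter 1:
  A via A→a S A: +{a}
  A via A→c: +{c}
  S via S→a A: +{a}
  S via S→c: +{c}
  FIRST[S]={a,c}  FIRST[A]={a,c}
iter 2: — fixpoint
  FIRST[S]={a,c}  FIRST[A]={a,c}

FIRST(A) = ["a", "c"]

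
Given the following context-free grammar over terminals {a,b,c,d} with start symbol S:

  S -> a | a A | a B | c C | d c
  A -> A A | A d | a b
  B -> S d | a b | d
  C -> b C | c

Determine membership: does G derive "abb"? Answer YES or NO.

Convert to CNF:
  S -> T0 T3 | T1 A | T1 B | T3 C | a
  A -> A A | A T0 | T1 T2
  B -> S T0 | T1 T2 | d
  C -> T2 C | c
  T0 -> d
  T1 -> a
  T2 -> b
  T3 -> c

Fill CYK table bottom-up:
  T[0,0] 'a' = {S,T1}  orig:{S}
  T[1,1] 'b' = {T2}  orig:{}
  T[2,2] 'b' = {T2}  orig:{}
  T[0,1] 'ab' = {A,B}
  T[1,2] 'bb' = ∅
  T[0,2] 'abb' = ∅

S ∉ T[0,2] ⇒ NO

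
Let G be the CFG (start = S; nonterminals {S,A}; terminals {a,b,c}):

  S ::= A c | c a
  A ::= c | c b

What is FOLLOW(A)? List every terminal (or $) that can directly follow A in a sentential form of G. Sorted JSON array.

Compute FIRST by fixpoint:
pass 1:
  A via A→c: +{c}
  S via S→A c: +{c}
  FIRST[S]={c}  FIRST[A]={c}
pass 2: done
  FIRST[S]={c}  FIRST[A]={c}

FOLLOW sets:
initialize: $ ∈ FOLLOW(S)
round 1:
  S→A c: FOLLOW(A) ⊇ FIRST(c) = {c}; new: +{c}
  S: {$}  A: {c}
round 2: — fixpoint
  S: {$}  A: {c}

FOLLOW(A) = ["c"]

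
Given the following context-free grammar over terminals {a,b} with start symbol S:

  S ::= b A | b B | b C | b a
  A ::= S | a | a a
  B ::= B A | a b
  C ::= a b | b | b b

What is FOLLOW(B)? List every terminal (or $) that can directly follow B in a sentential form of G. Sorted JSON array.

FIRST sets, iterate to fixpoint:
iter 1:
  A via A→a: +{a}
  B via B→a b: +{a}
  C via C→a b: +{a}
  C via C→b: +{b}
  S via S→b A: +{b}
  FIRST[S]={b}  FIRST[A]={a}  FIRST[B]={a}  FIRST[C]={a,b}
iter 2:
  A via A→S: +{b}
  FIRST[S]={b}  FIRST[A]={a,b}  FIRST[B]={a}  FIRST[C]={a,b}
iter 3: (no change)
  FIRST[S]={b}  FIRST[A]={a,b}  FIRST[B]={a}  FIRST[C]={a,b}

Compute FOLLOW by fixpoint:
initialize: $ ∈ FOLLOW(S)
iter 1:
  B→B A: FOLLOW(B) ⊇ FIRST(A) = {a,b}; new: +{a,b}
  B→B A: FOLLOW(A) ⊇ FOLLOW(B) ⊇ {a,b}; new: +{a,b}
  S→b A: FOLLOW(A) ⊇ FOLLOW(S) ⊇ {$}; new: +{$}
  S→b B: FOLLOW(B) ⊇ FOLLOW(S) ⊇ {$}; new: +{$}
  S→b C: FOLLOW(C) ⊇ FOLLOW(S) ⊇ {$}; new: +{$}
  FOLLOW[S]={$}  FOLLOW[A]={$,a,b}  FOLLOW[B]={$,a,b}  FOLLOW[C]={$}
iter 2:
  A→S: FOLLOW(S) ⊇ FOLLOW(A) ⊇ {$,a,b}; new: +{a,b}
  S→b C: FOLLOW(C) ⊇ FOLLOW(S) ⊇ {$,a,b}; new: +{a,b}
  FOLLOW[S]={$,a,b}  FOLLOW[A]={$,a,b}  FOLLOW[B]={$,a,b}  FOLLOW[C]={$,a,b}
iter 3: (stable)
  FOLLOW[S]={$,a,b}  FOLLOW[A]={$,a,b}  FOLLOW[B]={$,a,b}  FOLLOW[C]={$,a,b}

FOLLOW(B) = ["$", "a", "b"]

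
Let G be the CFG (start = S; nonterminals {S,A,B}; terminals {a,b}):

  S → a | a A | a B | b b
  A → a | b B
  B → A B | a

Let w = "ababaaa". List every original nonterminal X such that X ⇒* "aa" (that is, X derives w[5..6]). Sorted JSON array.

CNF form of G:
  S -> T0 T0 | T1 A | T1 B | a
  A -> T0 B | a
  B -> A B | a
  T0 -> b
  T1 -> a

CYK fill — only the sub-triangle for w[5..6]:
  cell(5,5) a: {A,B,S,T1}  orig:{A,B,S}
  cell(6,6) a: {A,B,S,T1}  orig:{A,B,S}
  cell(5,6) aa: {B,S}

Original NTs in T[5,6] deriving "aa": ["B", "S"]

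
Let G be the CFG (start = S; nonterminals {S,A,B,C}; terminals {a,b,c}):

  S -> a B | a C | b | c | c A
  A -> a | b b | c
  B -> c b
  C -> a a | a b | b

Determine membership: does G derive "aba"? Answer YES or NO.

CNF form of G:
  S -> T1 A | T2 B | T2 C | b | c
  A -> T0 T0 | a | c
  B -> T1 T0
  C -> T2 T0 | T2 T2 | b
  T0 -> b
  T1 -> c
  T2 -> a

Fill CYK table bottom-up:
  [0..0]={A,T2}  "a"  orig:{A}
  [1..1]={C,S,T0}  "b"  orig:{C,S}
  [2..2]={A,T2}  "a"  orig:{A}
  [0..1]={C,S}  "ab"
  [1..2]=∅  "ba"
  [0..2]=∅  "aba"

S ∉ T[0,2] ⇒ NO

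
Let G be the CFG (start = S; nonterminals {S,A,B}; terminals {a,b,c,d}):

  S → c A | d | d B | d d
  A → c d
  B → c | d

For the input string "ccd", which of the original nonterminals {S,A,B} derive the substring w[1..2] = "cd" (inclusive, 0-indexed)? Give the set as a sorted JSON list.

Convert to CNF:
  S -> T0 A | T1 B | T1 T1 | d
  A -> T0 T1
  B -> c | d
  T0 -> c
  T1 -> d

CYK table (by increasing span), restricted to cells inside w[1..2]:
  T[1,1] 'c' = {B,T0}  orig:{B}
  T[2,2] 'd' = {B,S,T1}  orig:{B,S}
  T[1,2] 'cd' = {A}

Original NTs in T[1,2] deriving "cd": ["A"]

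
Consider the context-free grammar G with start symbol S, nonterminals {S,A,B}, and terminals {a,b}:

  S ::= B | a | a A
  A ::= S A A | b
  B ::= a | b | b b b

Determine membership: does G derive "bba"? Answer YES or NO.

Convert to CNF:
  S -> T0 X4 | T1 A | a | b
  A -> S X2 | b
  B -> T0 X3 | a | b
  T0 -> b
  T1 -> a
  X2 -> A A
  X3 -> T0 T0
  X4 -> T0 T0

Fill CYK table bottom-up:
  [0..0]={A,B,S,T0}  "b"  orig:{A,B,S}
  [1..1]={A,B,S,T0}  "b"  orig:{A,B,S}
  [2..2]={B,S,T1}  "a"  orig:{B,S}
  [0..1]={X2,X3,X4}  "bb"  orig:{}
  [1..2]=∅  "ba"
  [0..2]=∅  "bba"

S ∉ T[0,2] ⇒ NO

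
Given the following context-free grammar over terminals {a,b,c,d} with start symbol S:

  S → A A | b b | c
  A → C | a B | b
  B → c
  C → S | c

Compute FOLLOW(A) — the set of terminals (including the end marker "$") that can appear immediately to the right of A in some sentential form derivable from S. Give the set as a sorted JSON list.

FIRST sets, iterate to fixpoint:
round 1:
  A via A→a B: +{a}
  A via A→b: +{b}
  B via B→c: +{c}
  C via C→c: +{c}
  S via S→A A: +{a,b}
  S via S→c: +{c}
  FIRST[S]={a,b,c}  FIRST[A]={a,b}  FIRST[B]={c}  FIRST[C]={c}
round 2:
  A via A→C: +{c}
  C via C→S: +{a,b}
  FIRST[S]={a,b,c}  FIRST[A]={a,b,c}  FIRST[B]={c}  FIRST[C]={a,b,c}
round 3: done
  FIRST[S]={a,b,c}  FIRST[A]={a,b,c}  FIRST[B]={c}  FIRST[C]={a,b,c}

Compute FOLLOW by fixpoint:
initialize: $ ∈ FOLLOW(S)
pass 1:
  S→A A: FOLLOW(A) ⊇ FIRST(A) = {a,b,c}; new: +{a,b,c}
  S→A A: FOLLOW(A) ⊇ FOLLOW(S) ⊇ {$}; new: +{$}
  FOLLOW[S]={$}  FOLLOW[A]={$,a,b,c}  FOLLOW[B]={}  FOLLOW[C]={}
pass 2:
  A→C: FOLLOW(C) ⊇ FOLLOW(A) ⊇ {$,a,b,c}; new: +{$,a,b,c}
  A→a B: FOLLOW(B) ⊇ FOLLOW(A) ⊇ {$,a,b,c}; new: +{$,a,b,c}
  C→S: FOLLOW(S) ⊇ FOLLOW(C) ⊇ {$,a,b,c}; new: +{a,b,c}
  FOLLOW[S]={$,a,b,c}  FOLLOW[A]={$,a,b,c}  FOLLOW[B]={$,a,b,c}  FOLLOW[C]={$,a,b,c}
pass 3: (no change)
  FOLLOW[S]={$,a,b,c}  FOLLOW[A]={$,a,b,c}  FOLLOW[B]={$,a,b,c}  FOLLOW[C]={$,a,b,c}

FOLLOW(A) = ["$", "a", "b", "c"]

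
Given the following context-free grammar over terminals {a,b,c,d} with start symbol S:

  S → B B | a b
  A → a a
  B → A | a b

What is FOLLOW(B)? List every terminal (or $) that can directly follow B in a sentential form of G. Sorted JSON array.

Compute FIRST by fixpoint:
round 1:
  A via A→a a: +{a}
  B via B→A: +{a}
  S via S→B B: +{a}
  FIRST(S)={a}  FIRST(A)={a}  FIRST(B)={a}
round 2: — fixpoint
  FIRST(S)={a}  FIRST(A)={a}  FIRST(B)={a}

FOLLOW sets:
seed FOLLOW(S) with $
round 1:
  S→B B: FOLLOW(B) ⊇ FIRST(B) = {a}; new: +{a}
  S→B B: FOLLOW(B) ⊇ FOLLOW(S) ⊇ {$}; new: +{$}
  FOLLOW[S]={$}  FOLLOW[A]={}  FOLLOW[B]={$,a}
round 2:
  B→A: FOLLOW(A) ⊇ FOLLOW(B) ⊇ {$,a}; new: +{$,a}
  FOLLOW[S]={$}  FOLLOW[A]={$,a}  FOLLOW[B]={$,a}
round 3: — fixpoint
  FOLLOW[S]={$}  FOLLOW[A]={$,a}  FOLLOW[B]={$,a}

FOLLOW(B) = ["$", "a"]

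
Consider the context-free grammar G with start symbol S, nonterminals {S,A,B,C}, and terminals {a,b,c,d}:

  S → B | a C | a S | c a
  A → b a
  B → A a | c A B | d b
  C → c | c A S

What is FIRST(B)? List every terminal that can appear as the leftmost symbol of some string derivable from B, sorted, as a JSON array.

FIRST sets, iterate to fixpoint:
round 1:
  A via A→b a: +{b}
  B via B→A a: +{b}
  B via B→c A B: +{c}
  B via B→d b: +{d}
  C via C→c: +{c}
  S via S→B: +{b,c,d}
  S via S→a C: +{a}
  FIRST[S]={a,b,c,d}  FIRST[A]={b}  FIRST[B]={b,c,d}  FIRST[C]={c}
round 2: done
  FIRST[S]={a,b,c,d}  FIRST[A]={b}  FIRST[B]={b,c,d}  FIRST[C]={c}

FIRST(B) = ["b", "c", "d"]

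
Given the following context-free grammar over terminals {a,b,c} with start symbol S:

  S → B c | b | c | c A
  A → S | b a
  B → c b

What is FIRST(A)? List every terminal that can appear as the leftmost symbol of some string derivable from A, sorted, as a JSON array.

FIRST sets, iterate to fixpoint:
iter 1:
  A via A→b a: +{b}
  B via B→c b: +{c}
  S via S→B c: +{c}
  S via S→b: +{b}
  FIRST[S]={b,c}  FIRST[A]={b}  FIRST[B]={c}
iter 2:
  A via A→S: +{c}
  FIRST[S]={b,c}  FIRST[A]={b,c}  FIRST[B]={c}
iter 3: (stable)
  FIRST[S]={b,c}  FIRST[A]={b,c}  FIRST[B]={c}

FIRST(A) = ["b", "c"]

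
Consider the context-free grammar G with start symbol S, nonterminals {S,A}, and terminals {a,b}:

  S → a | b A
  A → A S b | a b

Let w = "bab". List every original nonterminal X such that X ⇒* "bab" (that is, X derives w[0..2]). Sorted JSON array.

Convert to CNF:
  S -> T0 A | a
  A -> A X2 | T1 T0
  T0 -> b
  T1 -> a
  X2 -> S T0

CYK fill, restricted to cells inside w[0..2]:
  cell(0,0) b: {T0}  orig:{}
  cell(1,1) a: {S,T1}  orig:{S}
  cell(2,2) b: {T0}  orig:{}
  cell(0,1) ba: ∅
  cell(1,2) ab: {A,X2}  orig:{A}
  cell(0,2) bab: {S}

Original NTs in T[0,2] deriving "bab": ["S"]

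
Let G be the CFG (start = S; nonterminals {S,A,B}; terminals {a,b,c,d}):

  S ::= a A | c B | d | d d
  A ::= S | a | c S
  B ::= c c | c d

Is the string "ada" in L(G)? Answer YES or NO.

Convert to CNF:
  S -> T0 A | T1 B | T2 T2 | d
  A -> T0 A | T1 B | T1 S | T2 T2 | a | d
  B -> T1 T1 | T1 T2
  T0 -> a
  T1 -> c
  T2 -> d

Fill CYK table bottom-up:
  cell(0,0) a: {A,T0}  orig:{A}
  cell(1,1) d: {A,S,T2}  orig:{A,S}
  cell(2,2) a: {A,T0}  orig:{A}
  cell(0,1) ad: {A,S}
  cell(1,2) da: ∅
  cell(0,2) ada: ∅

S ∉ T[0,2] ⇒ NO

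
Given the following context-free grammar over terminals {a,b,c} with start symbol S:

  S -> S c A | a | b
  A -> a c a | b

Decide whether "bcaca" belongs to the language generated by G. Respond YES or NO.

Convert to CNF:
  S -> S X3 | a | b
  A -> T0 X2 | b
  T0 -> a
  T1 -> c
  X2 -> T1 T0
  X3 -> T1 A

Fill CYK table bottom-up:
  T[0,0] 'b' = {A,S}
  T[1,1] 'c' = {T1}  orig:{}
  T[2,2] 'a' = {S,T0}  orig:{S}
  T[3,3] 'c' = {T1}  orig:{}
  T[4,4] 'a' = {S,T0}  orig:{S}
  T[0,1] 'bc' = ∅
  T[1,2] 'ca' = {X2}  orig:{}
  T[2,3] 'ac' = ∅
  T[3,4] 'ca' = {X2}  orig:{}
  T[0,2] 'bca' = ∅
  T[1,3] 'cac' = ∅
  T[2,4] 'aca' = {A}
  T[0,3] 'bcac' = ∅
  T[1,4] 'caca' = {X3}  orig:{}
  T[0,4] 'bcaca' = {S}

S ∈ T[0,4] ⇒ YES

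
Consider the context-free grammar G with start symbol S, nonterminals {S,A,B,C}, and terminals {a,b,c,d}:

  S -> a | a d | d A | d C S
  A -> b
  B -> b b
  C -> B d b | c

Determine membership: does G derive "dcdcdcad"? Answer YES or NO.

CNF form of G:
  S -> T1 A | T1 X4 | T2 T1 | a
  A -> b
  B -> T0 T0
  C -> B X3 | c
  T0 -> b
  T1 -> d
  T2 -> a
  X3 -> T1 T0
  X4 -> C S

Fill CYK table bottom-up:
  [0..0]={T1}  "d"  orig:{}
  [1..1]={C}  "c"
  [2..2]={T1}  "d"  orig:{}
  [3..3]={C}  "c"
  [4..4]={T1}  "d"  orig:{}
  [5..5]={C}  "c"
  [6..6]={S,T2}  "a"  orig:{S}
  [7..7]={T1}  "d"  orig:{}
  [0..1]=∅  "dc"
  [1..2]=∅  "cd"
  [2..3]=∅  "dc"
  [3..4]=∅  "cd"
  [4..5]=∅  "dc"
  [5..6]={X4}  "ca"  orig:{}
  [6..7]={S}  "ad"
  [0..2]=∅  "dcd"
  [1..3]=∅  "cdc"
  [2..4]=∅  "dcd"
  [3..5]=∅  "cdc"
  [4..6]={S}  "dca"
  [5..7]={X4}  "cad"  orig:{}
  [0..3]=∅  "dcdc"
  [1..4]=∅  "cdcd"
  [2..5]=∅  "dcdc"
  [3..6]={X4}  "cdca"  orig:{}
  [4..7]={S}  "dcad"
  [0..4]=∅  "dcdcd"
  [1..5]=∅  "cdcdc"
  [2..6]={S}  "dcdca"
  [3..7]={X4}  "cdcad"  orig:{}
  [0..5]=∅  "dcdcdc"
  [1..6]={X4}  "cdcdca"  orig:{}
  [2..7]={S}  "dcdcad"
  [0..6]={S}  "dcdcdca"
  [1..7]={X4}  "cdcdcad"  orig:{}
  [0..7]={S}  "dcdcdcad"

S ∈ T[0,7] ⇒ YES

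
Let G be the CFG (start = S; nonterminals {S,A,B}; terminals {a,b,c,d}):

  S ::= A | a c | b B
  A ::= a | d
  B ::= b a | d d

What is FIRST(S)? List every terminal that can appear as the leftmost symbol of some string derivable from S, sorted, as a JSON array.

FIRST sets, iterate to fixpoint:
round 1:
  A via A→a: +{a}
  A via A→d: +{d}
  B via B→b a: +{b}
  B via B→d d: +{d}
  S via S→A: +{a,d}
  S via S→b B: +{b}
  FIRST(S)={a,b,d}  FIRST(A)={a,d}  FIRST(B)={b,d}
round 2: — fixpoint
  FIRST(S)={a,b,d}  FIRST(A)={a,d}  FIRST(B)={b,d}

FIRST(S) = ["a", "b", "d"]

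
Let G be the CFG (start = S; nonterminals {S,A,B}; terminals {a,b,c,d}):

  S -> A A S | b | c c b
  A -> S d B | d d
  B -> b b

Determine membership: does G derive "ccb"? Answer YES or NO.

CNF form of G:
  S -> A X4 | T2 X5 | b
  A -> S X3 | T0 T0
  B -> T1 T1
  T0 -> d
  T1 -> b
  T2 -> c
  X3 -> T0 B
  X4 -> A S
  X5 -> T2 T1

CYK fill:
  cell(0,0) c: {T2}  orig:{}
  cell(1,1) c: {T2}  orig:{}
  cell(2,2) b: {S,T1}  orig:{S}
  cell(0,1) cc: ∅
  cell(1,2) cb: {X5}  orig:{}
  cell(0,2) ccb: {S}

S ∈ T[0,2] ⇒ YES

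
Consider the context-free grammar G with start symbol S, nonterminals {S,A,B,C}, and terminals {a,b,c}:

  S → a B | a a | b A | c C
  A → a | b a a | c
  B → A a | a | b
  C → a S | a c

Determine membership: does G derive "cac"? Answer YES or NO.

Convert to CNF:
  S -> T0 A | T1 B | T1 T1 | T2 C
  A -> T0 X3 | a | c
  B -> A T1 | a | b
  C -> T1 S | T1 T2
  T0 -> b
  T1 -> a
  T2 -> c
  X3 -> T1 T1

Fill CYK table bottom-up:
  cell(0,0) c: {A,T2}  orig:{A}
  cell(1,1) a: {A,B,T1}  orig:{A,B}
  cell(2,2) c: {A,T2}  orig:{A}
  cell(0,1) ca: {B}
  cell(1,2) ac: {C}
  cell(0,2) cac: {S}

S ∈ T[0,2] ⇒ YES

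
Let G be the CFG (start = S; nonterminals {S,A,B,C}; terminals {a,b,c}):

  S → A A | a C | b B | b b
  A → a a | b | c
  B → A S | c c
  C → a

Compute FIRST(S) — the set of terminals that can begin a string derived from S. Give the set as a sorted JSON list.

FIRST iteration:
iter 1:
  A via A→a a: +{a}
  A via A→b: +{b}
  A via A→c: +{c}
  B via B→A S: +{a,b,c}
  C via C→a: +{a}
  S via S→A A: +{a,b,c}
  FIRST(S)={a,b,c}  FIRST(A)={a,b,c}  FIRST(B)={a,b,c}  FIRST(C)={a}
iter 2: (no change)
  FIRST(S)={a,b,c}  FIRST(A)={a,b,c}  FIRST(B)={a,b,c}  FIRST(C)={a}

FIRST(S) = ["a", "b", "c"]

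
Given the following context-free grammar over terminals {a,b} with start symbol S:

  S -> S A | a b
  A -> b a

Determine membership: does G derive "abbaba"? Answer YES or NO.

CNF form of G:
  S -> S A | T1 T0
  A -> T0 T1
  T0 -> b
  T1 -> a

Fill CYK table bottom-up:
  cell(0,0) a: {T1}  orig:{}
  cell(1,1) b: {T0}  orig:{}
  cell(2,2) b: {T0}  orig:{}
  cell(3,3) a: {T1}  orig:{}
  cell(4,4) b: {T0}  orig:{}
  cell(5,5) a: {T1}  orig:{}
  cell(0,1) ab: {S}
  cell(1,2) bb: ∅
  cell(2,3) ba: {A}
  cell(3,4) ab: {S}
  cell(4,5) ba: {A}
  cell(0,2) abb: ∅
  cell(1,3) bba: ∅
  cell(2,4) bab: ∅
  cell(3,5) aba: ∅
  cell(0,3) abba: {S}
  cell(1,4) bbab: ∅
  cell(2,5) baba: ∅
  cell(0,4) abbab: ∅
  cell(1,5) bbaba: ∅
  cell(0,5) abbaba: {S}

S ∈ T[0,5] ⇒ YES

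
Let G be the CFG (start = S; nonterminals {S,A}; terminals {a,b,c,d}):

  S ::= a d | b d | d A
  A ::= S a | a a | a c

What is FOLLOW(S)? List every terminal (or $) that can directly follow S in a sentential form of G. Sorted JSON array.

FIRST iteration:
[1]
  A via A→a a: +{a}
  S via S→a d: +{a}
  S via S→b d: +{b}
  S via S→d A: +{d}
  S: {a,b,d}  A: {a}
[2]
  A via A→S a: +{b,d}
  S: {a,b,d}  A: {a,b,d}
[3] — fixpoint
  S: {a,b,d}  A: {a,b,d}

FOLLOW iteration:
seed FOLLOW(S) with $
pass 1:
  A→S a: FOLLOW(S) ⊇ FIRST(a) = {a}; new: +{a}
  S→d A: FOLLOW(A) ⊇ FOLLOW(S) ⊇ {$,a}; new: +{$,a}
  S: {$,a}  A: {$,a}
pass 2: done
  S: {$,a}  A: {$,a}

FOLLOW(S) = ["$", "a"]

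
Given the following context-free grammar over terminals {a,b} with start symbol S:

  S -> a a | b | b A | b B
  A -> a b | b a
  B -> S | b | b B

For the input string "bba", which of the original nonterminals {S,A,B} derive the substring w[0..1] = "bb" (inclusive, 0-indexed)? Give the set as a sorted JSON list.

Convert to CNF:
  S -> T0 T0 | T1 A | T1 B | b
  A -> T0 T1 | T1 T0
  B -> T0 T0 | T1 A | T1 B | b
  T0 -> a
  T1 -> b

CYK table (by increasing span) (cells [i..j] with 0 ≤ i ≤ j ≤ 1 only):
  T[0,0] 'b' = {B,S,T1}  orig:{B,S}
  T[1,1] 'b' = {B,S,T1}  orig:{B,S}
  T[0,1] 'bb' = {B,S}

Original NTs in T[0,1] deriving "bb": ["B", "S"]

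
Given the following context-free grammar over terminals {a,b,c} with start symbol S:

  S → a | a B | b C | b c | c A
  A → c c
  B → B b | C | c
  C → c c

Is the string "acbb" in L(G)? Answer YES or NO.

CNF form of G:
  S -> T0 A | T1 C | T1 T0 | T2 B | a
  A -> T0 T0
  B -> B T1 | T0 T0 | c
  C -> T0 T0
  T0 -> c
  T1 -> b
  T2 -> a

CYK table (by increasing span):
  cell(0,0) a: {S,T2}  orig:{S}
  cell(1,1) c: {B,T0}  orig:{B}
  cell(2,2) b: {T1}  orig:{}
  cell(3,3) b: {T1}  orig:{}
  cell(0,1) ac: {S}
  cell(1,2) cb: {B}
  cell(2,3) bb: ∅
  cell(0,2) acb: {S}
  cell(1,3) cbb: {B}
  cell(0,3) acbb: {S}

S ∈ T[0,3] ⇒ YES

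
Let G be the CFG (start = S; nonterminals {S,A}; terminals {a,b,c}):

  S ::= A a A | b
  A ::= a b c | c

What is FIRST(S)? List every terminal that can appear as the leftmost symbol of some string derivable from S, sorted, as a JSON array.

Compute FIRST by fixpoint:
round 1:
  A via A→a b c: +{a}
  A via A→c: +{c}
  S via S→A a A: +{a,c}
  S via S→b: +{b}
  S: {a,b,c}  A: {a,c}
round 2: done
  S: {a,b,c}  A: {a,c}

FIRST(S) = ["a", "b", "c"]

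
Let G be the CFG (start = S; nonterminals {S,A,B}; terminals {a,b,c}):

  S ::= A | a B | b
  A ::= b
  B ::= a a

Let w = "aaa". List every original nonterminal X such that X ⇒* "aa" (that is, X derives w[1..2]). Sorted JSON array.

CNF form of G:
  S -> T0 B | b
  A -> b
  B -> T0 T0
  T0 -> a

Fill CYK table bottom-up, restricted to cells inside w[1..2]:
  cell(1,1) a: {T0}  orig:{}
  cell(2,2) a: {T0}  orig:{}
  cell(1,2) aa: {B}

Original NTs in T[1,2] deriving "aa": ["B"]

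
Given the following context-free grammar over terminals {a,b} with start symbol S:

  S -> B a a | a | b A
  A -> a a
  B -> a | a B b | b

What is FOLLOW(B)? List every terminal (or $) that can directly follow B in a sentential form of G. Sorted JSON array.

FIRST iteration:
pass 1:
  A via A→a a: +{a}
  B via B→a: +{a}
  B via B→b: +{b}
  S via S→B a a: +{a,b}
  FIRST(S)={a,b}  FIRST(A)={a}  FIRST(B)={a,b}
pass 2: (no change)
  FIRST(S)={a,b}  FIRST(A)={a}  FIRST(B)={a,b}

FOLLOW sets:
FOLLOW(S) := {$}
round 1:
  B→a B b: FOLLOW(B) ⊇ FIRST(b) = {b}; new: +{b}
  S→B a a: FOLLOW(B) ⊇ FIRST(a) = {a}; new: +{a}
  S→b A: FOLLOW(A) ⊇ FOLLOW(S) ⊇ {$}; new: +{$}
  FOLLOW[S]={$}  FOLLOW[A]={$}  FOLLOW[B]={a,b}
round 2: done
  FOLLOW[S]={$}  FOLLOW[A]={$}  FOLLOW[B]={a,b}

FOLLOW(B) = ["a", "b"]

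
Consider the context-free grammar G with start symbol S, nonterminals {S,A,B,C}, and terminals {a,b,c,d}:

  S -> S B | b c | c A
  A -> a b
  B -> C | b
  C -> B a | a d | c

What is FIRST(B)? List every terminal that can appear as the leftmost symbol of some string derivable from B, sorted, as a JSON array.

FIRST iteration:
iter 1:
  A via A→a b: +{a}
  B via B→b: +{b}
  C via C→B a: +{b}
  C via C→a d: +{a}
  C via C→c: +{c}
  S via S→b c: +{b}
  S via S→c A: +{c}
  FIRST[S]={b,c}  FIRST[A]={a}  FIRST[B]={b}  FIRST[C]={a,b,c}
iter 2:
  B via B→C: +{a,c}
  FIRST[S]={b,c}  FIRST[A]={a}  FIRST[B]={a,b,c}  FIRST[C]={a,b,c}
iter 3: done
  FIRST[S]={b,c}  FIRST[A]={a}  FIRST[B]={a,b,c}  FIRST[C]={a,b,c}

FIRST(B) = ["a", "b", "c"]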